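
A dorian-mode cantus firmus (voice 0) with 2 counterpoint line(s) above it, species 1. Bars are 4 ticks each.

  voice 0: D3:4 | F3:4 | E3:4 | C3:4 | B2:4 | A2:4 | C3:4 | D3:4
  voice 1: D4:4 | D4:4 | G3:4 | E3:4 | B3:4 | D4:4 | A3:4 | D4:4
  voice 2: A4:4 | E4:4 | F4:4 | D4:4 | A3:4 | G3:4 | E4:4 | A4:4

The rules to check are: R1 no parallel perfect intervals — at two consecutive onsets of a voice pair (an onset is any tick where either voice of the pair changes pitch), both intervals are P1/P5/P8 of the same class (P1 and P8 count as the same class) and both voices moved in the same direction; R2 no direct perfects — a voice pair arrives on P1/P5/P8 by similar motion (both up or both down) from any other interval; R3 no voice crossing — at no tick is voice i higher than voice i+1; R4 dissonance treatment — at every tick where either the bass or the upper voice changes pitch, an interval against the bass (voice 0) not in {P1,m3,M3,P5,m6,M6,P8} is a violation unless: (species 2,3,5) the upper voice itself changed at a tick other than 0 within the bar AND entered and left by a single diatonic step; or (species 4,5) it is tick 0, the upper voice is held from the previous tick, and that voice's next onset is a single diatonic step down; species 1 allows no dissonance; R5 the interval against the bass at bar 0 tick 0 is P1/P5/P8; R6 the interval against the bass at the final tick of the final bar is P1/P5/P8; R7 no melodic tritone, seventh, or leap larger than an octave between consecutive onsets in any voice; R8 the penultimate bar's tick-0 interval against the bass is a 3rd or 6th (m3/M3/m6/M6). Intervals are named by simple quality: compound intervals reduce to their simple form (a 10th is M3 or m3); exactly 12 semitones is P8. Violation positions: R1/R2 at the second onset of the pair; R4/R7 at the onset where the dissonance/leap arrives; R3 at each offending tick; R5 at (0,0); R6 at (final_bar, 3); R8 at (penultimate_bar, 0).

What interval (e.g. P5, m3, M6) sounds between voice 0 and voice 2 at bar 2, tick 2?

voice 0=E3 voice 2=F4 -> m2

m2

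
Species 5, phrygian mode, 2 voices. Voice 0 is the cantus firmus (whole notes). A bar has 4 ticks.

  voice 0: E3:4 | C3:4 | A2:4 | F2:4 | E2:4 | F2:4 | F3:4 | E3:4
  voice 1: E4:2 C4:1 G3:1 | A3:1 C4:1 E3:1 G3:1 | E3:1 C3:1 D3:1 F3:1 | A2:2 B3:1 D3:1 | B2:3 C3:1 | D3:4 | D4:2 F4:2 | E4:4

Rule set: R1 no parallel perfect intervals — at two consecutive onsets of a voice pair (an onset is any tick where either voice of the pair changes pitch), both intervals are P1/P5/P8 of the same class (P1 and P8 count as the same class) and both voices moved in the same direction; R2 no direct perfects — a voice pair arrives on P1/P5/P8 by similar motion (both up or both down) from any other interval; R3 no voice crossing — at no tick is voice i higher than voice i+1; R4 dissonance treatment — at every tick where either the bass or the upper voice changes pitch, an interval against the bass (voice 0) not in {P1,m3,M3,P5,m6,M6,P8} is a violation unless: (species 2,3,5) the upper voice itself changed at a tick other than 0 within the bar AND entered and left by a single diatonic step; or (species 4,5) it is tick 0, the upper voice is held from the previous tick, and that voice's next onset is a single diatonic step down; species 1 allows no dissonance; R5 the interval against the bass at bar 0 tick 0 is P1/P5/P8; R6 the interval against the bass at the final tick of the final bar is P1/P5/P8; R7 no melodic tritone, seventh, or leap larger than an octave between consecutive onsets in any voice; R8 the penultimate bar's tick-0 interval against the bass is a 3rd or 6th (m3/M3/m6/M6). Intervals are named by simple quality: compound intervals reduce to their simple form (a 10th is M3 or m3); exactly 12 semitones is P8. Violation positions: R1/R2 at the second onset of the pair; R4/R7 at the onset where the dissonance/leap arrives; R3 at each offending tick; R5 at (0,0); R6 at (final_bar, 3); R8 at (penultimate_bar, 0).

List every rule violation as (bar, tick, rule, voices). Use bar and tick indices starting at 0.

(2, 0, R1, (0, 1))
(2, 2, R4, (0, 1))
(3, 2, R4, (0, 1))
(3, 2, R7, (1,))
(4, 0, R2, (0, 1))
(7, 0, R1, (0, 1))

bar 0: v0=E3 v1=E4 downbeat P8
bar 1: v0=C3 v1=A3 downbeat M6
bar 2: v0=A2 v1=E3 downbeat P5
bar 3: v0=F2 v1=A2 downbeat M3
bar 4: v0=E2 v1=B2 downbeat P5
bar 5: v0=F2 v1=D3 downbeat M6
bar 6: v0=F3 v1=D4 downbeat M6
bar 7: v0=E3 v1=E4 downbeat P8
  -> R1 @ bar 2 tick 0 v(0, 1): C3/G3 P5 -> A2/E3 P5 similar
  -> R4 @ bar 2 tick 2 v(0, 1): A2/D3 P4 untreated
  -> R4 @ bar 3 tick 2 v(0, 1): F2/B3 TT untreated
  -> R7 @ bar 3 tick 2 v(1,): A2->B3 leap 14st
  -> R2 @ bar 4 tick 0 v(0, 1): F2/D3 M6 -> E2/B2 P5 similar
  -> R1 @ bar 7 tick 0 v(0, 1): F3/F4 P8 -> E3/E4 P8 similar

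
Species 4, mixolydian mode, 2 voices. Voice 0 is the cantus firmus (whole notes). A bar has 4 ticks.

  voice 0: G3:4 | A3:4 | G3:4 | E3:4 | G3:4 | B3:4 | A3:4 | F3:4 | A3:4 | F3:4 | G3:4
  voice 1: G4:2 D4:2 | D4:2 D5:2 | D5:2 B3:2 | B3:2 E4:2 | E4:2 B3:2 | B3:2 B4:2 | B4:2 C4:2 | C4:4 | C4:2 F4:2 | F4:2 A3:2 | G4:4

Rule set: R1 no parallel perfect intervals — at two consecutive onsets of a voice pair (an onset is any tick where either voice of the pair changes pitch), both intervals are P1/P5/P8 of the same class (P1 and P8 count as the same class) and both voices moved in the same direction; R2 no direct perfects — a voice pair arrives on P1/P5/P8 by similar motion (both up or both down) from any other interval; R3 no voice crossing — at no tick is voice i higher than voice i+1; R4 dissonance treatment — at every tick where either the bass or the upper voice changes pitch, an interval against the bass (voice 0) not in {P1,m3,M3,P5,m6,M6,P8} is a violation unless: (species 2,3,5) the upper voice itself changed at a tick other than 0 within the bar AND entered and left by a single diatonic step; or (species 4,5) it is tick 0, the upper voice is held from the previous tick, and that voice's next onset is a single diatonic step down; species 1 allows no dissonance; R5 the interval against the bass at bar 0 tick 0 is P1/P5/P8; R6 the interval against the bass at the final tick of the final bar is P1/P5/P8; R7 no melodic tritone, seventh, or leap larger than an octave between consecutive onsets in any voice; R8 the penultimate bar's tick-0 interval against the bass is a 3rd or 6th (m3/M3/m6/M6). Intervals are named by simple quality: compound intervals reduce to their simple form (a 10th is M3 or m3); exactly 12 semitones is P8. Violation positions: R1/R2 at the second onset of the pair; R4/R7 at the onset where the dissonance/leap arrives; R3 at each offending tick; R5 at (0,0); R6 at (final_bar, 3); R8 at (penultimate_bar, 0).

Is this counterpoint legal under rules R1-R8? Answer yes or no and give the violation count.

bar 0: v0=G3 v1=G4 (P8)
bar 1: v0=A3 v1=D4 (P4)
bar 2: v0=G3 v1=D5 (P5)
bar 3: v0=E3 v1=B3 (P5)
bar 4: v0=G3 v1=E4 (M6)
bar 5: v0=B3 v1=B3 (P1)
bar 6: v0=A3 v1=B4 (M2)
bar 7: v0=F3 v1=C4 (P5)
bar 8: v0=A3 v1=C4 (m3)
bar 9: v0=F3 v1=F4 (P8)
bar 10: v0=G3 v1=G4 (P8)
  R4 @ bar1.0: A3/D4 P4 untreated
  R4 @ bar1.2: A3/D5 P4 untreated
  R7 @ bar2.2: D5->B3 leap 15st
  R4 @ bar6.0: A3/B4 M2 untreated
  R7 @ bar6.2: B4->C4 leap 11st
  R8 @ bar9.0: penult P8 not 3rd/6th
  R2 @ bar10.0: F3/A3 M3 -> G3/G4 P8 similar
  R7 @ bar10.0: A3->G4 leap 10st

No (8 violations)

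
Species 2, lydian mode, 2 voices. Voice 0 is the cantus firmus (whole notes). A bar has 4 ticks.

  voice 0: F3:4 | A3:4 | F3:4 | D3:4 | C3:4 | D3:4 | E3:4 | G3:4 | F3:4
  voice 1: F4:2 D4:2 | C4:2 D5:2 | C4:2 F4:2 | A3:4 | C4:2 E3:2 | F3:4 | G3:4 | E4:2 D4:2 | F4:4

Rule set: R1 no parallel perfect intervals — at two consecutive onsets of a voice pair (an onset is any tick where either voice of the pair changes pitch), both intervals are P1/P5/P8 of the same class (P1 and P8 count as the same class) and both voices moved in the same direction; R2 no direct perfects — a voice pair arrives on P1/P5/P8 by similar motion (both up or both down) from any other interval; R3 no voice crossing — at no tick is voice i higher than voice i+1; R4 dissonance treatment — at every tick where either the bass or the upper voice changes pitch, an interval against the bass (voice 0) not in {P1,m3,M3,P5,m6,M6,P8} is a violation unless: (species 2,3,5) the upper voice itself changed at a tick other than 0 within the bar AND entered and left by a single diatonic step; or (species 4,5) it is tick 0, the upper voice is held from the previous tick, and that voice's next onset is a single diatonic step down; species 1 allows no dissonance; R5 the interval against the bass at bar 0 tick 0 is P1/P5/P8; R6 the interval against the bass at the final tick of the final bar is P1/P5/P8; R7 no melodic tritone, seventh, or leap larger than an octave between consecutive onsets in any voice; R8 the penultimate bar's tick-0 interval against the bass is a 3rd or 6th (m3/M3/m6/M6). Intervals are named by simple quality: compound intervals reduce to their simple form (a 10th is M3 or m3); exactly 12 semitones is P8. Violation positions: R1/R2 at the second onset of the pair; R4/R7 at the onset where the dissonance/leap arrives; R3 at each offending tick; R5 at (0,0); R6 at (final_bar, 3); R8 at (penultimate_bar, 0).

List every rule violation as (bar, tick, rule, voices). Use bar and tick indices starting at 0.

bar 0: v0=F3 v1=F4 downbeat P8
bar 1: v0=A3 v1=C4 downbeat m3
bar 2: v0=F3 v1=C4 downbeat P5
bar 3: v0=D3 v1=A3 downbeat P5
bar 4: v0=C3 v1=C4 downbeat P8
bar 5: v0=D3 v1=F3 downbeat m3
bar 6: v0=E3 v1=G3 downbeat m3
bar 7: v0=G3 v1=E4 downbeat M6
bar 8: v0=F3 v1=F4 downbeat P8
  -> R4 @ bar 1 tick 2 v(0, 1): A3/D5 P4 untreated
  -> R7 @ bar 1 tick 2 v(1,): C4->D5 leap 14st
  -> R2 @ bar 2 tick 0 v(0, 1): A3/D5 P4 -> F3/C4 P5 similar
  -> R7 @ bar 2 tick 0 v(1,): D5->C4 leap 14st
  -> R2 @ bar 3 tick 0 v(0, 1): F3/F4 P8 -> D3/A3 P5 similar

(1, 2, R4, (0, 1))
(1, 2, R7, (1,))
(2, 0, R2, (0, 1))
(2, 0, R7, (1,))
(3, 0, R2, (0, 1))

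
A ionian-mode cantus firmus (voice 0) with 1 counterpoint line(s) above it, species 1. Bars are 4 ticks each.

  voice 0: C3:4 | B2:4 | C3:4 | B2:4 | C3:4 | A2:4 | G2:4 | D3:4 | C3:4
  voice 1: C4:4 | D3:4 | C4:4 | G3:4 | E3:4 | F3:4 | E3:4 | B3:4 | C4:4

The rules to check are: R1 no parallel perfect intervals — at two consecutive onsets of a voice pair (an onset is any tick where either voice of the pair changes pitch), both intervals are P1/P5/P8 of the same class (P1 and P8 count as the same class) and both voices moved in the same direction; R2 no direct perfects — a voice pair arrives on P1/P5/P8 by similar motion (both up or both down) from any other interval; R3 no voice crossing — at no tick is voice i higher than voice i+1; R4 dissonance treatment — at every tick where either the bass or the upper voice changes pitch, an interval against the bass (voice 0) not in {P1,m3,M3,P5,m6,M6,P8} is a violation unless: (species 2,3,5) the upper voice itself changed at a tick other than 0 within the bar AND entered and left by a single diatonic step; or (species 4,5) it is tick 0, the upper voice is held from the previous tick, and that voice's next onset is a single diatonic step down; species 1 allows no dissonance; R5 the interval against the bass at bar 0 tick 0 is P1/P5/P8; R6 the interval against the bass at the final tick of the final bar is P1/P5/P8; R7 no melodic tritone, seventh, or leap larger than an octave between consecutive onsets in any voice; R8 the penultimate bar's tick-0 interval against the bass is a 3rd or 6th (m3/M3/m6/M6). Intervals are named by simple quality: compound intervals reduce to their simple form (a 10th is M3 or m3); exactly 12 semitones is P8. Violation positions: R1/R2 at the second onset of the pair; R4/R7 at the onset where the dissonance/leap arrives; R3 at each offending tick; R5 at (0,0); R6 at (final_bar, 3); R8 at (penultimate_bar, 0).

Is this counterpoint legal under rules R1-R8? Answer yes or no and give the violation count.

bar 0: v0=C3 v1=C4 (P8)
bar 1: v0=B2 v1=D3 (m3)
bar 2: v0=C3 v1=C4 (P8)
bar 3: v0=B2 v1=G3 (m6)
bar 4: v0=C3 v1=E3 (M3)
bar 5: v0=A2 v1=F3 (m6)
bar 6: v0=G2 v1=E3 (M6)
bar 7: v0=D3 v1=B3 (M6)
bar 8: v0=C3 v1=C4 (P8)
  R7 @ bar1.0: C4->D3 leap 10st
  R2 @ bar2.0: B2/D3 m3 -> C3/C4 P8 similar
  R7 @ bar2.0: D3->C4 leap 10st

No (3 violations)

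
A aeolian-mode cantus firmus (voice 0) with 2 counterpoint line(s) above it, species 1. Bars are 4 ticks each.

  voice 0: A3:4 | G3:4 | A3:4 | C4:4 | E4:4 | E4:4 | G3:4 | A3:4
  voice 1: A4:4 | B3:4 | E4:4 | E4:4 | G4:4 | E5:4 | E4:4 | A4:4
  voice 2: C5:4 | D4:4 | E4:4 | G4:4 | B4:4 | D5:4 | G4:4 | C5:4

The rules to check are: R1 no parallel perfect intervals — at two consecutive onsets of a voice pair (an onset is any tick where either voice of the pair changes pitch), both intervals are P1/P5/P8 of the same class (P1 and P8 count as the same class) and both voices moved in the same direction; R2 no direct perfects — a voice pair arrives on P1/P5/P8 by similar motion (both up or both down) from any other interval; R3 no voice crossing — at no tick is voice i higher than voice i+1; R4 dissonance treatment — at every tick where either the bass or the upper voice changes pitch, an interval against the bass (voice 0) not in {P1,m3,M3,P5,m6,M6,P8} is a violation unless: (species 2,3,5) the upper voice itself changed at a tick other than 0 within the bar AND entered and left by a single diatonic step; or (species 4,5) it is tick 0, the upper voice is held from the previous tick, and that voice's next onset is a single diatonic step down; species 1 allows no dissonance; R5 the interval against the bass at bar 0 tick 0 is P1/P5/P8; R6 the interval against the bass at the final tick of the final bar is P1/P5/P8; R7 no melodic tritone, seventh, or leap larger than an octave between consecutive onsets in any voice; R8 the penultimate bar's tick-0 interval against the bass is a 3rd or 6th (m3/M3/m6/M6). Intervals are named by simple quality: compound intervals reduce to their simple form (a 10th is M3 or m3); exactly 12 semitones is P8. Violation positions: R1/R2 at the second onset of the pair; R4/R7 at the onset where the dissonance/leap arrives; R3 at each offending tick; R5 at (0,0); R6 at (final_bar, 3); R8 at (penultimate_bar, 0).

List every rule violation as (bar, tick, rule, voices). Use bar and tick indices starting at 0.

(0, 0, R5, (0, 2))
(1, 0, R2, (0, 2))
(1, 0, R7, (1,))
(1, 0, R7, (2,))
(2, 0, R1, (0, 2))
(2, 0, R2, (0, 1))
(2, 0, R2, (1, 2))
(3, 0, R1, (0, 2))
(4, 0, R1, (0, 2))
(5, 0, R3, (1, 2))
(5, 0, R4, (0, 2))
(5, 1, R3, (1, 2))
(5, 2, R3, (1, 2))
(5, 3, R3, (1, 2))
(6, 0, R2, (0, 2))
(6, 0, R8, (0, 2))
(7, 0, R2, (0, 1))
(7, 3, R6, (0, 2))

bar 0: v0=A3 v1=A4 v2=C5 downbeat m3
bar 1: v0=G3 v1=B3 v2=D4 downbeat P5
bar 2: v0=A3 v1=E4 v2=E4 downbeat P5
bar 3: v0=C4 v1=E4 v2=G4 downbeat P5
bar 4: v0=E4 v1=G4 v2=B4 downbeat P5
bar 5: v0=E4 v1=E5 v2=D5 downbeat m7
bar 6: v0=G3 v1=E4 v2=G4 downbeat P8
bar 7: v0=A3 v1=A4 v2=C5 downbeat m3
  -> R5 @ bar 0 tick 0 v(0, 2): opens on m3
  -> R2 @ bar 1 tick 0 v(0, 2): A3/C5 m3 -> G3/D4 P5 similar
  -> R7 @ bar 1 tick 0 v(1,): A4->B3 leap 10st
  -> R7 @ bar 1 tick 0 v(2,): C5->D4 leap 10st
  -> R1 @ bar 2 tick 0 v(0, 2): G3/D4 P5 -> A3/E4 P5 similar
  -> R2 @ bar 2 tick 0 v(0, 1): G3/B3 M3 -> A3/E4 P5 similar
  -> R2 @ bar 2 tick 0 v(1, 2): B3/D4 m3 -> E4/E4 P1 similar
  -> R1 @ bar 3 tick 0 v(0, 2): A3/E4 P5 -> C4/G4 P5 similar
  -> R1 @ bar 4 tick 0 v(0, 2): C4/G4 P5 -> E4/B4 P5 similar
  -> R3 @ bar 5 tick 0 v(1, 2): E5 above D5
  -> R4 @ bar 5 tick 0 v(0, 2): E4/D5 m7 untreated
  -> R3 @ bar 5 tick 1 v(1, 2): E5 above D5
  -> R3 @ bar 5 tick 2 v(1, 2): E5 above D5
  -> R3 @ bar 5 tick 3 v(1, 2): E5 above D5
  -> R2 @ bar 6 tick 0 v(0, 2): E4/D5 m7 -> G3/G4 P8 similar
  -> R8 @ bar 6 tick 0 v(0, 2): penult P8 not 3rd/6th
  -> R2 @ bar 7 tick 0 v(0, 1): G3/E4 M6 -> A3/A4 P8 similar
  -> R6 @ bar 7 tick 3 v(0, 2): closes on m3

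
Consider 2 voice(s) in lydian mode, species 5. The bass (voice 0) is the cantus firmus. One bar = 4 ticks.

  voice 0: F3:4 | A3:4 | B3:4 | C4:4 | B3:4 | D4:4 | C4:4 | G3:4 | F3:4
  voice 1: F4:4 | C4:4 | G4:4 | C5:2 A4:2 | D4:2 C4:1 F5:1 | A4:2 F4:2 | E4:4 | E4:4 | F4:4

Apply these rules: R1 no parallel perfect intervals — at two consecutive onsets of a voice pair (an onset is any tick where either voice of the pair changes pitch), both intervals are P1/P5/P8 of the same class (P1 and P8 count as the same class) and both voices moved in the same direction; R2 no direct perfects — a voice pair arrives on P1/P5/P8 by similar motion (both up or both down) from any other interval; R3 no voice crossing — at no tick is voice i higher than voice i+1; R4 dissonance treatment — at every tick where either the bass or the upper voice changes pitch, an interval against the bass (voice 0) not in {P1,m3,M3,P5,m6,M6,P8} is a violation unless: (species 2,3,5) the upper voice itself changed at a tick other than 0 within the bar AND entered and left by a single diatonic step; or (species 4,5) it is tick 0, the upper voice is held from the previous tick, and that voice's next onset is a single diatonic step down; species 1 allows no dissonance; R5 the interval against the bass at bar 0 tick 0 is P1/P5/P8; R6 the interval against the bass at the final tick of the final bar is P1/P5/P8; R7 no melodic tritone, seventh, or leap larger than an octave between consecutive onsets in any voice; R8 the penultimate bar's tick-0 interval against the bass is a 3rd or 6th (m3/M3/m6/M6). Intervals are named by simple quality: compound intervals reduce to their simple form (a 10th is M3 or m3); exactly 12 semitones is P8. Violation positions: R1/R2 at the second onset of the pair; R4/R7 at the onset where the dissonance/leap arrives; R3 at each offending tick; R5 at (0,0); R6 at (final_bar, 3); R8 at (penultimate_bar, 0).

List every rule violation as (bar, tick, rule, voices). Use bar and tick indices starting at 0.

bar 0: v0=F3 v1=F4 downbeat P8
bar 1: v0=A3 v1=C4 downbeat m3
bar 2: v0=B3 v1=G4 downbeat m6
bar 3: v0=C4 v1=C5 downbeat P8
bar 4: v0=B3 v1=D4 downbeat m3
bar 5: v0=D4 v1=A4 downbeat P5
bar 6: v0=C4 v1=E4 downbeat M3
bar 7: v0=G3 v1=E4 downbeat M6
bar 8: v0=F3 v1=F4 downbeat P8
  -> R2 @ bar 3 tick 0 v(0, 1): B3/G4 m6 -> C4/C5 P8 similar
  -> R4 @ bar 4 tick 2 v(0, 1): B3/C4 m2 untreated
  -> R4 @ bar 4 tick 3 v(0, 1): B3/F5 TT untreated
  -> R7 @ bar 4 tick 3 v(1,): C4->F5 leap 17st

(3, 0, R2, (0, 1))
(4, 2, R4, (0, 1))
(4, 3, R4, (0, 1))
(4, 3, R7, (1,))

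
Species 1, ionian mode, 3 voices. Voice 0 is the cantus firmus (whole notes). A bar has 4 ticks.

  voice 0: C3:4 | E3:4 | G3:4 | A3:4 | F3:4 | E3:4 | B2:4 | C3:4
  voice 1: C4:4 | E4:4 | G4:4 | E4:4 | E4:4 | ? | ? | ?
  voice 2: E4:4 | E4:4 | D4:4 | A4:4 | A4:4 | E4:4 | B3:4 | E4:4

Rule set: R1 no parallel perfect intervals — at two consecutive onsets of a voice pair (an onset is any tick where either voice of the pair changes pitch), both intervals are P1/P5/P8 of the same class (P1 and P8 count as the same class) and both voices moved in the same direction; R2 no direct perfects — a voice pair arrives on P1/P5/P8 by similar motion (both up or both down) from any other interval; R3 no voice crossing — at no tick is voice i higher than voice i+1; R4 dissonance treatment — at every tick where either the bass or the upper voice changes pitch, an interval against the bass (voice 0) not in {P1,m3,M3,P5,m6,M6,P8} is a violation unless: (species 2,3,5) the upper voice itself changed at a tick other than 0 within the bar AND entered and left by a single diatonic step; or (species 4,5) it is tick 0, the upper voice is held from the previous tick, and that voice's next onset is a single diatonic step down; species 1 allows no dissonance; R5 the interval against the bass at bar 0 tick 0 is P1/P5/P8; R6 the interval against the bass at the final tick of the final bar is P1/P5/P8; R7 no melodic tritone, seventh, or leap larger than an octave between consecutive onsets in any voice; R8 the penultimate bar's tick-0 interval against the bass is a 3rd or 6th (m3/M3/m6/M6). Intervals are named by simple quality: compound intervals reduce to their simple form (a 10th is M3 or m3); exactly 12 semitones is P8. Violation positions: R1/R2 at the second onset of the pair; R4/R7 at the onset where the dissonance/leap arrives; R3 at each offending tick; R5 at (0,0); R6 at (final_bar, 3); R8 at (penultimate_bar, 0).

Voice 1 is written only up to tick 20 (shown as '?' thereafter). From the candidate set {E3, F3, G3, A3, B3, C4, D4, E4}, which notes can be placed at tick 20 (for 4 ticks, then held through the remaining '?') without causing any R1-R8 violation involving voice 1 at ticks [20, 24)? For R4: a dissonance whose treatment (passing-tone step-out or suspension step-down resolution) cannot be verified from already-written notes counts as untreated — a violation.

{C4, E4, G3}

E3: violates R2
F3: violates R4,R7
G3: legal
A3: violates R2,R4
B3: violates R2
C4: legal
D4: violates R4
E4: legal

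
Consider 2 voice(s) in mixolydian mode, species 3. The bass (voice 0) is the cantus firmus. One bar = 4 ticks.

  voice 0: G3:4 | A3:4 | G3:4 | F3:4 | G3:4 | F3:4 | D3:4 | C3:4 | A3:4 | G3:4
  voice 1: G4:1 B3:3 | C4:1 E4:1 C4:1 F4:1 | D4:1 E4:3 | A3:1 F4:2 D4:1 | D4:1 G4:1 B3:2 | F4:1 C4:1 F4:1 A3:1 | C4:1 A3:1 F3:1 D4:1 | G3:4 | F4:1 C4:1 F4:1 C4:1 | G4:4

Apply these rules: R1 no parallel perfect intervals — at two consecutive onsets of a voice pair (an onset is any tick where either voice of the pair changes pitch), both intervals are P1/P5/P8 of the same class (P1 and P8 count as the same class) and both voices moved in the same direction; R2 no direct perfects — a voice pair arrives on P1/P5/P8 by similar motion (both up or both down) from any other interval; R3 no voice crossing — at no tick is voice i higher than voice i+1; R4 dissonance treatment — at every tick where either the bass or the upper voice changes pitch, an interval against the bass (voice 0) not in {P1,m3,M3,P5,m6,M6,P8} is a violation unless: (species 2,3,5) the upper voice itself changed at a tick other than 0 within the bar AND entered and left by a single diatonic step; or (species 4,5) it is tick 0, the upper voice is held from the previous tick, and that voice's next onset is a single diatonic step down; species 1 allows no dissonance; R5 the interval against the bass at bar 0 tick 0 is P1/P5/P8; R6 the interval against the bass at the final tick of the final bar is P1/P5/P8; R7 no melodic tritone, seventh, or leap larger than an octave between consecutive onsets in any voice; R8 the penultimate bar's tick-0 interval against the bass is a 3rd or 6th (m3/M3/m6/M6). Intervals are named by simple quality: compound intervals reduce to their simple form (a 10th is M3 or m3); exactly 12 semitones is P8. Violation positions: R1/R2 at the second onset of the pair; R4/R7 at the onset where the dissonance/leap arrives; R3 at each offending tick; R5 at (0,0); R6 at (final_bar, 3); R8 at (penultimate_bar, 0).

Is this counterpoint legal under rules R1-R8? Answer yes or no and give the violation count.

No (5 violations)

bar 0: v0=G3 v1=G4 (P8)
bar 1: v0=A3 v1=C4 (m3)
bar 2: v0=G3 v1=D4 (P5)
bar 3: v0=F3 v1=A3 (M3)
bar 4: v0=G3 v1=D4 (P5)
bar 5: v0=F3 v1=F4 (P8)
bar 6: v0=D3 v1=C4 (m7)
bar 7: v0=C3 v1=G3 (P5)
bar 8: v0=A3 v1=F4 (m6)
bar 9: v0=G3 v1=G4 (P8)
  R2 @ bar2.0: A3/F4 m6 -> G3/D4 P5 similar
  R7 @ bar5.0: B3->F4 leap 6st
  R4 @ bar6.0: D3/C4 m7 untreated
  R2 @ bar7.0: D3/D4 P8 -> C3/G3 P5 similar
  R7 @ bar8.0: G3->F4 leap 10st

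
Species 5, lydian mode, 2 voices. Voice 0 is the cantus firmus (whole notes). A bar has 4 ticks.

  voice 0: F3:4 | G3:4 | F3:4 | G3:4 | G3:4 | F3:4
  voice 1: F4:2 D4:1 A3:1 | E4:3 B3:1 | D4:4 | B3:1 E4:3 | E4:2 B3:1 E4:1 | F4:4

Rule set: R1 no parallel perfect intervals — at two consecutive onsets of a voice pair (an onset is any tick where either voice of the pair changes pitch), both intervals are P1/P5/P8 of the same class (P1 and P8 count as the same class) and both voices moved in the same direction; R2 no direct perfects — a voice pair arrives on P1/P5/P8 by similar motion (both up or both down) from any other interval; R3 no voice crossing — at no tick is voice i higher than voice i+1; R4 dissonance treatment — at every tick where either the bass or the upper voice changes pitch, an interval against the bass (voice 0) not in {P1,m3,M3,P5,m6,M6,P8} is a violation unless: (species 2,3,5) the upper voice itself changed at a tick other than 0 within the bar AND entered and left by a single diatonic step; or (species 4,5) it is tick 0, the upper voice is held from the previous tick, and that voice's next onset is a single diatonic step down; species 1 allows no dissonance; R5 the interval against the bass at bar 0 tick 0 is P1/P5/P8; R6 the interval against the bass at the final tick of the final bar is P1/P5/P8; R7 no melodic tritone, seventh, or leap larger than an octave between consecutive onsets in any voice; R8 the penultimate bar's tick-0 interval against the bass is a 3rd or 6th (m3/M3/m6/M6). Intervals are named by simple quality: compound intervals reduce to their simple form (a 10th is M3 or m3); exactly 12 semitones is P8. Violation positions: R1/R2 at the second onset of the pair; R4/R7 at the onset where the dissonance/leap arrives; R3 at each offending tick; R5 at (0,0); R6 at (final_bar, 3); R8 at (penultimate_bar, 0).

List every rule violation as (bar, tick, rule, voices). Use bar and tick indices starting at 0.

bar 0: v0=F3 v1=F4 downbeat P8
bar 1: v0=G3 v1=E4 downbeat M6
bar 2: v0=F3 v1=D4 downbeat M6
bar 3: v0=G3 v1=B3 downbeat M3
bar 4: v0=G3 v1=E4 downbeat M6
bar 5: v0=F3 v1=F4 downbeat P8

No violations across 6 bars (F3..F3 vs F4..F4).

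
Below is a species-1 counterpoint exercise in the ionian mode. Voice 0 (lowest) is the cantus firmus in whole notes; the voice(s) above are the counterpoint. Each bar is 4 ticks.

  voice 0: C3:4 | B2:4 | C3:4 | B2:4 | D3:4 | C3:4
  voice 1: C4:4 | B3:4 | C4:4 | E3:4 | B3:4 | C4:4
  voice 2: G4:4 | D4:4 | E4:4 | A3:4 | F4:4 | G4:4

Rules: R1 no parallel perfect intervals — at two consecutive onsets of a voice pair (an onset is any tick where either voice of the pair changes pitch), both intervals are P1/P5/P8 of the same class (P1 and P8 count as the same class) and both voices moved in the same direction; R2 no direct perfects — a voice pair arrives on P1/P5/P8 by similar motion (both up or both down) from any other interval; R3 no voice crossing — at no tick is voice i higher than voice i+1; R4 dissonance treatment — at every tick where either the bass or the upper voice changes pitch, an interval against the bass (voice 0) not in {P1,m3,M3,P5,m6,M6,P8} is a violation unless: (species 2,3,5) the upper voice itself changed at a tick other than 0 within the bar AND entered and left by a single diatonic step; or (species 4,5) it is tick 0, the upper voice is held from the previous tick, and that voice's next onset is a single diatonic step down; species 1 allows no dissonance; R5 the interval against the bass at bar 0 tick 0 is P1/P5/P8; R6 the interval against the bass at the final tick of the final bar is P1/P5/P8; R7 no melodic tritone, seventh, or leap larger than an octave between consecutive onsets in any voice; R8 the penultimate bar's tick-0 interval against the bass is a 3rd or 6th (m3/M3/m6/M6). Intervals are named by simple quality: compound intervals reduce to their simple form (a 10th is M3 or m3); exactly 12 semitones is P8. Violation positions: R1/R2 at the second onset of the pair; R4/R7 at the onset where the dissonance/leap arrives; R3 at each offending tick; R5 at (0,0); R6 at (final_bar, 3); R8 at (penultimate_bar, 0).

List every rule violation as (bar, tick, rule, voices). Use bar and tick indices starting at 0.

(1, 0, R1, (0, 1))
(2, 0, R1, (0, 1))
(3, 0, R4, (0, 1))
(3, 0, R4, (0, 2))
(5, 0, R2, (1, 2))

bar 0: v0=C3 v1=C4 v2=G4 downbeat P5
bar 1: v0=B2 v1=B3 v2=D4 downbeat m3
bar 2: v0=C3 v1=C4 v2=E4 downbeat M3
bar 3: v0=B2 v1=E3 v2=A3 downbeat m7
bar 4: v0=D3 v1=B3 v2=F4 downbeat m3
bar 5: v0=C3 v1=C4 v2=G4 downbeat P5
  -> R1 @ bar 1 tick 0 v(0, 1): C3/C4 P8 -> B2/B3 P8 similar
  -> R1 @ bar 2 tick 0 v(0, 1): B2/B3 P8 -> C3/C4 P8 similar
  -> R4 @ bar 3 tick 0 v(0, 1): B2/E3 P4 untreated
  -> R4 @ bar 3 tick 0 v(0, 2): B2/A3 m7 untreated
  -> R2 @ bar 5 tick 0 v(1, 2): B3/F4 TT -> C4/G4 P5 similar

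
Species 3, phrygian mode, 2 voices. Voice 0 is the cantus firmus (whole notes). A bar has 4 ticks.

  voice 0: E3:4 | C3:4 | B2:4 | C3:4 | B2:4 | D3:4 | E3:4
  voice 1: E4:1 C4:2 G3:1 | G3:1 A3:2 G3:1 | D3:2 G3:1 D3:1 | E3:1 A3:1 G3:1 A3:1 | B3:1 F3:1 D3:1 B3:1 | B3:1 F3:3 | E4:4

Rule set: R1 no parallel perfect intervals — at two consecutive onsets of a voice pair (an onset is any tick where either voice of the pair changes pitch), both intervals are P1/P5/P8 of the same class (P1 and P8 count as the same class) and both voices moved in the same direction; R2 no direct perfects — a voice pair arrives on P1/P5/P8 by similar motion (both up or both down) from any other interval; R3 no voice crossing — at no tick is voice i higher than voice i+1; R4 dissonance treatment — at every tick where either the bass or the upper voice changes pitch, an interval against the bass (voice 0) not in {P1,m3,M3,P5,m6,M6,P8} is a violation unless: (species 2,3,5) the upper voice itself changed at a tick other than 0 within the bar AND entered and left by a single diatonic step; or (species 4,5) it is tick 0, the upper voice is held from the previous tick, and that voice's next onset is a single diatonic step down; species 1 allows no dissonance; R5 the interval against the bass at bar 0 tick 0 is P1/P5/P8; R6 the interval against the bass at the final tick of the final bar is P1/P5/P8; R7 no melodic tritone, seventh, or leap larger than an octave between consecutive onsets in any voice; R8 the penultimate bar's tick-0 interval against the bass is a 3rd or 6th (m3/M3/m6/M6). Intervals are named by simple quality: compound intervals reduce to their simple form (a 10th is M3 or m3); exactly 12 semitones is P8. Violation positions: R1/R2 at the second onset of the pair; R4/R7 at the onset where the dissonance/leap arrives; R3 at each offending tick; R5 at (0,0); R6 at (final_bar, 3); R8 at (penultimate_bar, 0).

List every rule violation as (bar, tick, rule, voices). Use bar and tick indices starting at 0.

(4, 1, R4, (0, 1))
(4, 1, R7, (1,))
(5, 1, R7, (1,))
(6, 0, R2, (0, 1))
(6, 0, R7, (1,))

bar 0: v0=E3 v1=E4 downbeat P8
bar 1: v0=C3 v1=G3 downbeat P5
bar 2: v0=B2 v1=D3 downbeat m3
bar 3: v0=C3 v1=E3 downbeat M3
bar 4: v0=B2 v1=B3 downbeat P8
bar 5: v0=D3 v1=B3 downbeat M6
bar 6: v0=E3 v1=E4 downbeat P8
  -> R4 @ bar 4 tick 1 v(0, 1): B2/F3 TT untreated
  -> R7 @ bar 4 tick 1 v(1,): B3->F3 leap 6st
  -> R7 @ bar 5 tick 1 v(1,): B3->F3 leap 6st
  -> R2 @ bar 6 tick 0 v(0, 1): D3/F3 m3 -> E3/E4 P8 similar
  -> R7 @ bar 6 tick 0 v(1,): F3->E4 leap 11st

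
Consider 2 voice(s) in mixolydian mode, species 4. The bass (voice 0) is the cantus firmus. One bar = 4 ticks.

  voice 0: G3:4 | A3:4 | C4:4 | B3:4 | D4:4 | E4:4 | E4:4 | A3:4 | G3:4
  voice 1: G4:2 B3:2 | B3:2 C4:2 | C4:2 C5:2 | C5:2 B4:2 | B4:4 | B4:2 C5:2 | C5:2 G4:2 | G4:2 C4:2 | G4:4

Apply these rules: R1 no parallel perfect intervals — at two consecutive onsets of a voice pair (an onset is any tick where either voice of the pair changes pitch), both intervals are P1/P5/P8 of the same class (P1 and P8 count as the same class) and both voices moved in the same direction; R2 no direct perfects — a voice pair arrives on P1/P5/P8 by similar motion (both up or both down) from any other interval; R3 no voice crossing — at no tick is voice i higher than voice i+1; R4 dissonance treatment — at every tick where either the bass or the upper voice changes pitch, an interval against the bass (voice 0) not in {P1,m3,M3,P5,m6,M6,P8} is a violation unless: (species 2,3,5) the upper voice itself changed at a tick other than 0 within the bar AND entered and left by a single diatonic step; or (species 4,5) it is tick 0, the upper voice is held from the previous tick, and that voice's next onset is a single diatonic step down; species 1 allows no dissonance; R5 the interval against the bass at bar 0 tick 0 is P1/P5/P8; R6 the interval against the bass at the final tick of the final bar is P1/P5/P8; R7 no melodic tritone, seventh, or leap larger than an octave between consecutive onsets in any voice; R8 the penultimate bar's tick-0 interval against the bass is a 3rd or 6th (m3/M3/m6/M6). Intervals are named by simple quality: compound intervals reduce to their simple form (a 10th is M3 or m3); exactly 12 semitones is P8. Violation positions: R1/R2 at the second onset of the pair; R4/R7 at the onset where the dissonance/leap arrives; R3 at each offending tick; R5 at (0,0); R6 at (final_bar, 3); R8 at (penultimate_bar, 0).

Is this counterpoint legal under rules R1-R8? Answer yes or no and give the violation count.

bar 0: v0=G3 v1=G4 (P8)
bar 1: v0=A3 v1=B3 (M2)
bar 2: v0=C4 v1=C4 (P1)
bar 3: v0=B3 v1=C5 (m2)
bar 4: v0=D4 v1=B4 (M6)
bar 5: v0=E4 v1=B4 (P5)
bar 6: v0=E4 v1=C5 (m6)
bar 7: v0=A3 v1=G4 (m7)
bar 8: v0=G3 v1=G4 (P8)
  R4 @ bar1.0: A3/B3 M2 untreated
  R4 @ bar7.0: A3/G4 m7 untreated
  R8 @ bar7.0: penult m7 not 3rd/6th

No (3 violations)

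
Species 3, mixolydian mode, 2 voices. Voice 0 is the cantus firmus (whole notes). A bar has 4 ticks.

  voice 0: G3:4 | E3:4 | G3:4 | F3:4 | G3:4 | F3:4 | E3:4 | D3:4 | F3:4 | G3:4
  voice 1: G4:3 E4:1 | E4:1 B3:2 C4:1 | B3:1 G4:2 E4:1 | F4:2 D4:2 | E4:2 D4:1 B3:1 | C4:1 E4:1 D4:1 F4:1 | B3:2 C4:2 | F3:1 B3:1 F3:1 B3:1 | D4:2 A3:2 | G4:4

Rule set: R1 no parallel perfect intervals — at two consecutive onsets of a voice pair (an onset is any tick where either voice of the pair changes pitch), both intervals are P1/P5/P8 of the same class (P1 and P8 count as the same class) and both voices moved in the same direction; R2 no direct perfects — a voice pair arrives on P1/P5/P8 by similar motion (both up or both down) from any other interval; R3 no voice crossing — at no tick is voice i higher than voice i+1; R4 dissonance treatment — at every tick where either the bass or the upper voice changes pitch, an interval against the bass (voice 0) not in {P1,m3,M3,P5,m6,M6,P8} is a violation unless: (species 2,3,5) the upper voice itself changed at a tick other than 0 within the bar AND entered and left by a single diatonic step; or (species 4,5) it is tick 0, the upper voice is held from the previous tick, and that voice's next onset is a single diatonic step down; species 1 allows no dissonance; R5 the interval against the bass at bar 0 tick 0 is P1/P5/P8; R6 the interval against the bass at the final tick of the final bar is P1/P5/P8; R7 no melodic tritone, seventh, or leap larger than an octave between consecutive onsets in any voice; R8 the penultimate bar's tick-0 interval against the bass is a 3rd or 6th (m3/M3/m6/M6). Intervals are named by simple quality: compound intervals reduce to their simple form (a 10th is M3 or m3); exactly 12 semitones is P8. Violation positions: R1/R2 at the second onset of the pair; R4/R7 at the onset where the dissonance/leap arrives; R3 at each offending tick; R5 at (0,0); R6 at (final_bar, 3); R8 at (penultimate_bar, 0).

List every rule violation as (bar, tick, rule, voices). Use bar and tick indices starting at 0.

bar 0: v0=G3 v1=G4 downbeat P8
bar 1: v0=E3 v1=E4 downbeat P8
bar 2: v0=G3 v1=B3 downbeat M3
bar 3: v0=F3 v1=F4 downbeat P8
bar 4: v0=G3 v1=E4 downbeat M6
bar 5: v0=F3 v1=C4 downbeat P5
bar 6: v0=E3 v1=B3 downbeat P5
bar 7: v0=D3 v1=F3 downbeat m3
bar 8: v0=F3 v1=D4 downbeat M6
bar 9: v0=G3 v1=G4 downbeat P8
  -> R4 @ bar 5 tick 1 v(0, 1): F3/E4 M7 untreated
  -> R2 @ bar 6 tick 0 v(0, 1): F3/F4 P8 -> E3/B3 P5 similar
  -> R7 @ bar 6 tick 0 v(1,): F4->B3 leap 6st
  -> R7 @ bar 7 tick 1 v(1,): F3->B3 leap 6st
  -> R7 @ bar 7 tick 2 v(1,): B3->F3 leap 6st
  -> R7 @ bar 7 tick 3 v(1,): F3->B3 leap 6st
  -> R2 @ bar 9 tick 0 v(0, 1): F3/A3 M3 -> G3/G4 P8 similar
  -> R7 @ bar 9 tick 0 v(1,): A3->G4 leap 10st

(5, 1, R4, (0, 1))
(6, 0, R2, (0, 1))
(6, 0, R7, (1,))
(7, 1, R7, (1,))
(7, 2, R7, (1,))
(7, 3, R7, (1,))
(9, 0, R2, (0, 1))
(9, 0, R7, (1,))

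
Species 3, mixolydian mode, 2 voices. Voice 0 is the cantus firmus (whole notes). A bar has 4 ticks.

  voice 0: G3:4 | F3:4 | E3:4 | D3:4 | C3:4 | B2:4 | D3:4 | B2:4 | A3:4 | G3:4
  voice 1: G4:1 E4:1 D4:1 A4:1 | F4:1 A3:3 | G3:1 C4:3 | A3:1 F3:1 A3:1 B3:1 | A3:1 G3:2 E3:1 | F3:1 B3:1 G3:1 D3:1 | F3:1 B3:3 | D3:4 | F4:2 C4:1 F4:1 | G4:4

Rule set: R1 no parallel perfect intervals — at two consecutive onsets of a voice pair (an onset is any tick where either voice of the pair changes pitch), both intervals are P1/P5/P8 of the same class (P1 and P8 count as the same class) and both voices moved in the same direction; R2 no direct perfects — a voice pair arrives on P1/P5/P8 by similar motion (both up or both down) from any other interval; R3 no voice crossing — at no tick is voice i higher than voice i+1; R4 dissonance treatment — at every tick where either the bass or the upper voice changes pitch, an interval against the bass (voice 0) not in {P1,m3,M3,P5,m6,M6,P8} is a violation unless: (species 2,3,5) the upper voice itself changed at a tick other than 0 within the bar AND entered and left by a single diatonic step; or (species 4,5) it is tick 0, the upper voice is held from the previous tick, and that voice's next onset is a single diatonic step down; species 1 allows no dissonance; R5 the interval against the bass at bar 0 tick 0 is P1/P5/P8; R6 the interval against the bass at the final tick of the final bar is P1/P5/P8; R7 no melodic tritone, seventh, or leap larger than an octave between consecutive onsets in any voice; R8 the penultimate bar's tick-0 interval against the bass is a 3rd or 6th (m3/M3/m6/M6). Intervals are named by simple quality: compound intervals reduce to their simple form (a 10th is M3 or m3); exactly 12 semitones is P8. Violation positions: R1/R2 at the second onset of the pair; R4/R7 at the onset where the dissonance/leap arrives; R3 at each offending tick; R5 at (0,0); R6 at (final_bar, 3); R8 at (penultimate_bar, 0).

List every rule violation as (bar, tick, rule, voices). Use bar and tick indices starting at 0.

bar 0: v0=G3 v1=G4 downbeat P8
bar 1: v0=F3 v1=F4 downbeat P8
bar 2: v0=E3 v1=G3 downbeat m3
bar 3: v0=D3 v1=A3 downbeat P5
bar 4: v0=C3 v1=A3 downbeat M6
bar 5: v0=B2 v1=F3 downbeat TT
bar 6: v0=D3 v1=F3 downbeat m3
bar 7: v0=B2 v1=D3 downbeat m3
bar 8: v0=A3 v1=F4 downbeat m6
bar 9: v0=G3 v1=G4 downbeat P8
  -> R4 @ bar 0 tick 3 v(0, 1): G3/A4 M2 untreated
  -> R2 @ bar 1 tick 0 v(0, 1): G3/A4 M2 -> F3/F4 P8 similar
  -> R2 @ bar 3 tick 0 v(0, 1): E3/C4 m6 -> D3/A3 P5 similar
  -> R4 @ bar 5 tick 0 v(0, 1): B2/F3 TT untreated
  -> R7 @ bar 5 tick 1 v(1,): F3->B3 leap 6st
  -> R7 @ bar 6 tick 1 v(1,): F3->B3 leap 6st
  -> R7 @ bar 8 tick 0 v(0,): B2->A3 leap 10st
  -> R7 @ bar 8 tick 0 v(1,): D3->F4 leap 15st

(0, 3, R4, (0, 1))
(1, 0, R2, (0, 1))
(3, 0, R2, (0, 1))
(5, 0, R4, (0, 1))
(5, 1, R7, (1,))
(6, 1, R7, (1,))
(8, 0, R7, (0,))
(8, 0, R7, (1,))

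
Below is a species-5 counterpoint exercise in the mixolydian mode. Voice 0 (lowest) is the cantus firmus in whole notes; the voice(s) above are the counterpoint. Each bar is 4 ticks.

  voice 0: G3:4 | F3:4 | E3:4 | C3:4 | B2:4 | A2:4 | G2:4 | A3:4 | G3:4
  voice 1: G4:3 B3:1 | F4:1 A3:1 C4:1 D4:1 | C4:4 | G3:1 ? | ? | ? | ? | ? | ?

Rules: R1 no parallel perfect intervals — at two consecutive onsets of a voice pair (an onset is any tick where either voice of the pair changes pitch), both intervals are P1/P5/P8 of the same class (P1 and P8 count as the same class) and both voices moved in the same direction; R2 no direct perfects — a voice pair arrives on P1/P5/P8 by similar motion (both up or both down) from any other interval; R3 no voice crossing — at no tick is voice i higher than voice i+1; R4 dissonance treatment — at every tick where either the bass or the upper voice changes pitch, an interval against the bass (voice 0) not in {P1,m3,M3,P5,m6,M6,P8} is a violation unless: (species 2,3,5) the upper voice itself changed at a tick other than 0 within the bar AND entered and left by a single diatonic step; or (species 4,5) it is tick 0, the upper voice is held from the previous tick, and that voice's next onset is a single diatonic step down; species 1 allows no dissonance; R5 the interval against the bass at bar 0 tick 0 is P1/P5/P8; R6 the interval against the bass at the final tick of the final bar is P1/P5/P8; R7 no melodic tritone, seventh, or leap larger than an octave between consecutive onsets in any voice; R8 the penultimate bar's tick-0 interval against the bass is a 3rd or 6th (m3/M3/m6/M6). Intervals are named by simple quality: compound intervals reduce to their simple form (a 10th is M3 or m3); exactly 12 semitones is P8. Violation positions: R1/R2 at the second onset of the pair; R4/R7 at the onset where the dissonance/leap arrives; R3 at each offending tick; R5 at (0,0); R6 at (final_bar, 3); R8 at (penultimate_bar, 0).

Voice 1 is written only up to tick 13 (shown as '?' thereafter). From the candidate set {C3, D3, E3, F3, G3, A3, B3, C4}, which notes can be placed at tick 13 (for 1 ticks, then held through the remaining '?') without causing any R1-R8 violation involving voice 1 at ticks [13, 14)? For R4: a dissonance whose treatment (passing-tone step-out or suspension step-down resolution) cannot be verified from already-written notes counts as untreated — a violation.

{A3, C3, C4, E3, G3}

C3: legal
D3: violates R4
E3: legal
F3: violates R4
G3: legal
A3: legal
B3: violates R4
C4: legal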